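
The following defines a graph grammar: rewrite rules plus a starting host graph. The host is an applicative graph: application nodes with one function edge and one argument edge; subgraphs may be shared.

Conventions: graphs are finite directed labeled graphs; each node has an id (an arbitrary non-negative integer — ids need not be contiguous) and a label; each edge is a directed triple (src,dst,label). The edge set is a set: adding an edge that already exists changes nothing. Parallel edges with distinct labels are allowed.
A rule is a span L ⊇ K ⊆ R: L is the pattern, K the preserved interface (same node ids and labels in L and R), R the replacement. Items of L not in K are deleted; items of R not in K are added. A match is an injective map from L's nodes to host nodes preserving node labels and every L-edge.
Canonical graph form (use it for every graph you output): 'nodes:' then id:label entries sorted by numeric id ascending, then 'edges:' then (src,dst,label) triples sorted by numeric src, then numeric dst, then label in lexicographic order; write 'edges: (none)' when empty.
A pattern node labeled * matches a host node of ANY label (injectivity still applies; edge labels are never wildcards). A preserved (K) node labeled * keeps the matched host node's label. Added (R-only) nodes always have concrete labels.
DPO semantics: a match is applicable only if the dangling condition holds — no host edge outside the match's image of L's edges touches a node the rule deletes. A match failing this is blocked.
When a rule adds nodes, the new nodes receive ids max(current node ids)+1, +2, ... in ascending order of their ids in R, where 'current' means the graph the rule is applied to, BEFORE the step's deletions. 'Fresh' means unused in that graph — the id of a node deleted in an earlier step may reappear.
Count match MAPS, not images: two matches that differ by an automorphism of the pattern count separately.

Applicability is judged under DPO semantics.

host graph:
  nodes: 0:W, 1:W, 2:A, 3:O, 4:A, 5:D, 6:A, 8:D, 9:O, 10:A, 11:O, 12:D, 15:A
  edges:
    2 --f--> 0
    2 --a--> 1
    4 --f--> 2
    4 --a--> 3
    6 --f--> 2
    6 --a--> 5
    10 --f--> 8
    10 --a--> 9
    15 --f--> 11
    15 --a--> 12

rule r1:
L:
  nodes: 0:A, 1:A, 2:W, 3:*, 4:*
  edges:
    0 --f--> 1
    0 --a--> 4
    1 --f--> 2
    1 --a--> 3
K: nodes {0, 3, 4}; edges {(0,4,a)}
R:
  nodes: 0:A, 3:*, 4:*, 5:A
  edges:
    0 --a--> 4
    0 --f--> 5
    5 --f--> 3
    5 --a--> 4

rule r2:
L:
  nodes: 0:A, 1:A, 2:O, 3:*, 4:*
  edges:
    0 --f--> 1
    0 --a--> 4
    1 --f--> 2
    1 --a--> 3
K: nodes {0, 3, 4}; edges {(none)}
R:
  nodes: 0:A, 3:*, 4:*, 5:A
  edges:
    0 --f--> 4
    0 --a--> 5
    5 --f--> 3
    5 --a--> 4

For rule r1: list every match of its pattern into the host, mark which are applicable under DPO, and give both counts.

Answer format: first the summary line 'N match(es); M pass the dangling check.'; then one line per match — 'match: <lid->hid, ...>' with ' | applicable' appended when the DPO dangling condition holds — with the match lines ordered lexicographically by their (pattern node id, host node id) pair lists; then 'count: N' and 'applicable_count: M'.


2 match(es); 0 pass the dangling check.
match: 0->4, 1->2, 2->0, 3->1, 4->3
match: 0->6, 1->2, 2->0, 3->1, 4->5
count: 2
applicable_count: 0


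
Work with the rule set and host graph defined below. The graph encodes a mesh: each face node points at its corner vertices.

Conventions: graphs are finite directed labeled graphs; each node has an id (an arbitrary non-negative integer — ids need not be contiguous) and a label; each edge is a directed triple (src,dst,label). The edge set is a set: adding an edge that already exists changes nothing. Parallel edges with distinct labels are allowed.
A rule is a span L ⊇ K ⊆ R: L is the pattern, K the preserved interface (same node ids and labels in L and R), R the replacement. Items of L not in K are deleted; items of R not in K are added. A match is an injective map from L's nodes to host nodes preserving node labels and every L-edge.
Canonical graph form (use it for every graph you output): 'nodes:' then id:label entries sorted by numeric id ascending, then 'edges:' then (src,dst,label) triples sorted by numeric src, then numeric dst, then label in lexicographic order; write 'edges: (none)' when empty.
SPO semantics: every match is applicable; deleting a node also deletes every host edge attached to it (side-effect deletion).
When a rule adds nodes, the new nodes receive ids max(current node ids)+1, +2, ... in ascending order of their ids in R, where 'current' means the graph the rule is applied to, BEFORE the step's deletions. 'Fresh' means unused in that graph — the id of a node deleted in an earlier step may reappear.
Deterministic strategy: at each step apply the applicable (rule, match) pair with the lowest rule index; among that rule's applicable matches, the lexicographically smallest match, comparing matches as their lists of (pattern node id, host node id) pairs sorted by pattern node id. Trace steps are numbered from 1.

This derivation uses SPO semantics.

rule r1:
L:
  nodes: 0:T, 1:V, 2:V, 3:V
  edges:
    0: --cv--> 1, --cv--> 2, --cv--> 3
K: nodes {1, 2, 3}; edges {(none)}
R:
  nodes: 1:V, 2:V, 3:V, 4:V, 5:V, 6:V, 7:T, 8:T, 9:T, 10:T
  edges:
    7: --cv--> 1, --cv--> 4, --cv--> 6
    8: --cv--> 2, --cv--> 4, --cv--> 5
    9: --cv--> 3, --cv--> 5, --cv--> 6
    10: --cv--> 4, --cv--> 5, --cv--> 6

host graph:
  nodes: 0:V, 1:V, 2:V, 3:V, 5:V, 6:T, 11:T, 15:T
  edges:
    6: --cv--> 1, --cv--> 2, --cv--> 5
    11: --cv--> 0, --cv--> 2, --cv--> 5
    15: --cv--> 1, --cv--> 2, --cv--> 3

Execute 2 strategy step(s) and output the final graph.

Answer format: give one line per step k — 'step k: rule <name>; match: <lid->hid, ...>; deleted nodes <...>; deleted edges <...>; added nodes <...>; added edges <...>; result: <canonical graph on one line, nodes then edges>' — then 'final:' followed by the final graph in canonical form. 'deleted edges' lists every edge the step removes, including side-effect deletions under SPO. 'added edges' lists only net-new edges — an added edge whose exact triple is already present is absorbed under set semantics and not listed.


step 1: rule r1; match: 0->6, 1->1, 2->2, 3->5; deleted nodes 6; deleted edges (6,1,cv); (6,2,cv); (6,5,cv); added nodes 16, 17, 18, 19, 20, 21, 22; added edges (19,1,cv); (19,16,cv); (19,18,cv); (20,2,cv); (20,16,cv); (20,17,cv); (21,5,cv); (21,17,cv); (21,18,cv); (22,16,cv); (22,17,cv); (22,18,cv); result: nodes: 0:V, 1:V, 2:V, 3:V, 5:V, 11:T, 15:T, 16:V, 17:V, 18:V, 19:T, 20:T, 21:T, 22:T edges: (11,0,cv); (11,2,cv); (11,5,cv); (15,1,cv); (15,2,cv); (15,3,cv); (19,1,cv); (19,16,cv); (19,18,cv); (20,2,cv); (20,16,cv); (20,17,cv); (21,5,cv); (21,17,cv); (21,18,cv); (22,16,cv); (22,17,cv); (22,18,cv)
step 2: rule r1; match: 0->11, 1->0, 2->2, 3->5; deleted nodes 11; deleted edges (11,0,cv); (11,2,cv); (11,5,cv); added nodes 23, 24, 25, 26, 27, 28, 29; added edges (26,0,cv); (26,23,cv); (26,25,cv); (27,2,cv); (27,23,cv); (27,24,cv); (28,5,cv); (28,24,cv); (28,25,cv); (29,23,cv); (29,24,cv); (29,25,cv); result: nodes: 0:V, 1:V, 2:V, 3:V, 5:V, 15:T, 16:V, 17:V, 18:V, 19:T, 20:T, 21:T, 22:T, 23:V, 24:V, 25:V, 26:T, 27:T, 28:T, 29:T edges: (15,1,cv); (15,2,cv); (15,3,cv); (19,1,cv); (19,16,cv); (19,18,cv); (20,2,cv); (20,16,cv); (20,17,cv); (21,5,cv); (21,17,cv); (21,18,cv); (22,16,cv); (22,17,cv); (22,18,cv); (26,0,cv); (26,23,cv); (26,25,cv); (27,2,cv); (27,23,cv); (27,24,cv); (28,5,cv); (28,24,cv); (28,25,cv); (29,23,cv); (29,24,cv); (29,25,cv)
final:
nodes: 0:V, 1:V, 2:V, 3:V, 5:V, 15:T, 16:V, 17:V, 18:V, 19:T, 20:T, 21:T, 22:T, 23:V, 24:V, 25:V, 26:T, 27:T, 28:T, 29:T
edges: (15,1,cv); (15,2,cv); (15,3,cv); (19,1,cv); (19,16,cv); (19,18,cv); (20,2,cv); (20,16,cv); (20,17,cv); (21,5,cv); (21,17,cv); (21,18,cv); (22,16,cv); (22,17,cv); (22,18,cv); (26,0,cv); (26,23,cv); (26,25,cv); (27,2,cv); (27,23,cv); (27,24,cv); (28,5,cv); (28,24,cv); (28,25,cv); (29,23,cv); (29,24,cv); (29,25,cv)


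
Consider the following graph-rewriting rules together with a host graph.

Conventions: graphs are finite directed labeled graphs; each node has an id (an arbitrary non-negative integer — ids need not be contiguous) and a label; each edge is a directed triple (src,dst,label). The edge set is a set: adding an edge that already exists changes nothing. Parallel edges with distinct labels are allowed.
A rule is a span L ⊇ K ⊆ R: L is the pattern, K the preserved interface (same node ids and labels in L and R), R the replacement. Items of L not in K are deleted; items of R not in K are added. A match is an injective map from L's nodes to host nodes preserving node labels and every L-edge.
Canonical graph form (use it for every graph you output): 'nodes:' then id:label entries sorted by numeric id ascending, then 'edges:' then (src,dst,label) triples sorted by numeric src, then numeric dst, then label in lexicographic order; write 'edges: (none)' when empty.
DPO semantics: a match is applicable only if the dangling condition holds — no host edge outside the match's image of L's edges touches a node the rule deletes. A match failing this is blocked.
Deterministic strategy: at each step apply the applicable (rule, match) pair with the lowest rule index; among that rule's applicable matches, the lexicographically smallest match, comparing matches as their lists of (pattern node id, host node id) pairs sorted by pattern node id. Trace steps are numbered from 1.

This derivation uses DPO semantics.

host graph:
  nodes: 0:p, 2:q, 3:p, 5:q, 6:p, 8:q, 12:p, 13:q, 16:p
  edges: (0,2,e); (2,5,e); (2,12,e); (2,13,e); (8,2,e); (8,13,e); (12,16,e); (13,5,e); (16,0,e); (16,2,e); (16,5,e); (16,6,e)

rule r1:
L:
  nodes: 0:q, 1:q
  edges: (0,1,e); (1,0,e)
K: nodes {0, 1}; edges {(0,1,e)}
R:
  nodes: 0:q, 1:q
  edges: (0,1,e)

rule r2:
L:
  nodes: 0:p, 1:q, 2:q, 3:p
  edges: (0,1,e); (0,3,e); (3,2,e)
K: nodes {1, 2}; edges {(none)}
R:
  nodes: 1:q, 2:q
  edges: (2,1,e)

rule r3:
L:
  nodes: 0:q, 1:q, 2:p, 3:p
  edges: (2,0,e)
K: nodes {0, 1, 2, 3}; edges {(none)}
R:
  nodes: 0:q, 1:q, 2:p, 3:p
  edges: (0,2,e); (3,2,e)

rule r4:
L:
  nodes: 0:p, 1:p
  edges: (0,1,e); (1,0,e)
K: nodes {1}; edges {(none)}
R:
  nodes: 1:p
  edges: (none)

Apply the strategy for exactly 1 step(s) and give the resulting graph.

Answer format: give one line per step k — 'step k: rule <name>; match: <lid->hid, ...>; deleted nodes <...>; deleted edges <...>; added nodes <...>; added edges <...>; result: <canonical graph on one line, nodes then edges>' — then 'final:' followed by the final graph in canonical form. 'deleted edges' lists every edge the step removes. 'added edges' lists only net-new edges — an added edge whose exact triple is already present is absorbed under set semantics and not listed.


step 1: rule r3; match: 0->2, 1->5, 2->0, 3->3; deleted nodes (none); deleted edges (0,2,e); added nodes (none); added edges (2,0,e); (3,0,e); result: nodes: 0:p, 2:q, 3:p, 5:q, 6:p, 8:q, 12:p, 13:q, 16:p edges: (2,0,e); (2,5,e); (2,12,e); (2,13,e); (3,0,e); (8,2,e); (8,13,e); (12,16,e); (13,5,e); (16,0,e); (16,2,e); (16,5,e); (16,6,e)
final:
nodes: 0:p, 2:q, 3:p, 5:q, 6:p, 8:q, 12:p, 13:q, 16:p
edges: (2,0,e); (2,5,e); (2,12,e); (2,13,e); (3,0,e); (8,2,e); (8,13,e); (12,16,e); (13,5,e); (16,0,e); (16,2,e); (16,5,e); (16,6,e)


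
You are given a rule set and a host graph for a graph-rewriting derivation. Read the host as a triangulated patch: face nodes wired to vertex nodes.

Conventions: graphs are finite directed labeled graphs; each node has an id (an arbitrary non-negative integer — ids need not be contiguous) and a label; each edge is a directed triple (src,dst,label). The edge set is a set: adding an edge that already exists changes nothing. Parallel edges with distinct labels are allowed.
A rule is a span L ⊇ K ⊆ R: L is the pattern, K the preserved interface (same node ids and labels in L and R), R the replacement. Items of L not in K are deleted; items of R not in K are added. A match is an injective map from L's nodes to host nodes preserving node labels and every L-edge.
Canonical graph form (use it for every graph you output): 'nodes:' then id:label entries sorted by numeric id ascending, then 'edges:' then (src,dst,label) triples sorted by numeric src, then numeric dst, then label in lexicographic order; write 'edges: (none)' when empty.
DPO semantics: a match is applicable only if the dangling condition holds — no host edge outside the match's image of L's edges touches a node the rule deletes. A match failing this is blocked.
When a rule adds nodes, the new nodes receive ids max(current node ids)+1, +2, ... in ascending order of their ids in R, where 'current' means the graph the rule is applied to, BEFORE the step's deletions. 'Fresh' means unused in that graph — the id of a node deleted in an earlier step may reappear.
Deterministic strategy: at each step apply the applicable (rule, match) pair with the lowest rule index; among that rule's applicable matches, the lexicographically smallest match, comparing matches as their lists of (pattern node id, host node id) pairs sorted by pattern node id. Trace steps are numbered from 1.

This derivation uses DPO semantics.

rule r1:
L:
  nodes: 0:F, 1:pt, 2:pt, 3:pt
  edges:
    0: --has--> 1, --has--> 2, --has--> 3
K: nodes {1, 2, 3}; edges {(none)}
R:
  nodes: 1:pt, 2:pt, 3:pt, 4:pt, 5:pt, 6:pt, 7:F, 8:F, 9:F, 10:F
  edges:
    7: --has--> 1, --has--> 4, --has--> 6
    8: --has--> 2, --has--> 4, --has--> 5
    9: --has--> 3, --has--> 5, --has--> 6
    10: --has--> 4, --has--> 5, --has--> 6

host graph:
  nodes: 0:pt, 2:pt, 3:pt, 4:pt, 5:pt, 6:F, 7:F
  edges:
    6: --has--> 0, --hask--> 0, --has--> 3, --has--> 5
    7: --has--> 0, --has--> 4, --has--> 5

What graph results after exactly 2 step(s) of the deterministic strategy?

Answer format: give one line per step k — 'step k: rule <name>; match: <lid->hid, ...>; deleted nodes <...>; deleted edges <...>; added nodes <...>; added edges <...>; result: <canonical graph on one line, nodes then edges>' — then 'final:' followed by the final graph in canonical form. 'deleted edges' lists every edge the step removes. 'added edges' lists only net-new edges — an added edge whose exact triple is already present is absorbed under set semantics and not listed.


step 1: rule r1; match: 0->7, 1->0, 2->4, 3->5; deleted nodes 7; deleted edges (7,0,has); (7,4,has); (7,5,has); added nodes 8, 9, 10, 11, 12, 13, 14; added edges (11,0,has); (11,8,has); (11,10,has); (12,4,has); (12,8,has); (12,9,has); (13,5,has); (13,9,has); (13,10,has); (14,8,has); (14,9,has); (14,10,has); result: nodes: 0:pt, 2:pt, 3:pt, 4:pt, 5:pt, 6:F, 8:pt, 9:pt, 10:pt, 11:F, 12:F, 13:F, 14:F edges: (6,0,has); (6,0,hask); (6,3,has); (6,5,has); (11,0,has); (11,8,has); (11,10,has); (12,4,has); (12,8,has); (12,9,has); (13,5,has); (13,9,has); (13,10,has); (14,8,has); (14,9,has); (14,10,has)
step 2: rule r1; match: 0->11, 1->0, 2->8, 3->10; deleted nodes 11; deleted edges (11,0,has); (11,8,has); (11,10,has); added nodes 15, 16, 17, 18, 19, 20, 21; added edges (18,0,has); (18,15,has); (18,17,has); (19,8,has); (19,15,has); (19,16,has); (20,10,has); (20,16,has); (20,17,has); (21,15,has); (21,16,has); (21,17,has); result: nodes: 0:pt, 2:pt, 3:pt, 4:pt, 5:pt, 6:F, 8:pt, 9:pt, 10:pt, 12:F, 13:F, 14:F, 15:pt, 16:pt, 17:pt, 18:F, 19:F, 20:F, 21:F edges: (6,0,has); (6,0,hask); (6,3,has); (6,5,has); (12,4,has); (12,8,has); (12,9,has); (13,5,has); (13,9,has); (13,10,has); (14,8,has); (14,9,has); (14,10,has); (18,0,has); (18,15,has); (18,17,has); (19,8,has); (19,15,has); (19,16,has); (20,10,has); (20,16,has); (20,17,has); (21,15,has); (21,16,has); (21,17,has)
final:
nodes: 0:pt, 2:pt, 3:pt, 4:pt, 5:pt, 6:F, 8:pt, 9:pt, 10:pt, 12:F, 13:F, 14:F, 15:pt, 16:pt, 17:pt, 18:F, 19:F, 20:F, 21:F
edges: (6,0,has); (6,0,hask); (6,3,has); (6,5,has); (12,4,has); (12,8,has); (12,9,has); (13,5,has); (13,9,has); (13,10,has); (14,8,has); (14,9,has); (14,10,has); (18,0,has); (18,15,has); (18,17,has); (19,8,has); (19,15,has); (19,16,has); (20,10,has); (20,16,has); (20,17,has); (21,15,has); (21,16,has); (21,17,has)


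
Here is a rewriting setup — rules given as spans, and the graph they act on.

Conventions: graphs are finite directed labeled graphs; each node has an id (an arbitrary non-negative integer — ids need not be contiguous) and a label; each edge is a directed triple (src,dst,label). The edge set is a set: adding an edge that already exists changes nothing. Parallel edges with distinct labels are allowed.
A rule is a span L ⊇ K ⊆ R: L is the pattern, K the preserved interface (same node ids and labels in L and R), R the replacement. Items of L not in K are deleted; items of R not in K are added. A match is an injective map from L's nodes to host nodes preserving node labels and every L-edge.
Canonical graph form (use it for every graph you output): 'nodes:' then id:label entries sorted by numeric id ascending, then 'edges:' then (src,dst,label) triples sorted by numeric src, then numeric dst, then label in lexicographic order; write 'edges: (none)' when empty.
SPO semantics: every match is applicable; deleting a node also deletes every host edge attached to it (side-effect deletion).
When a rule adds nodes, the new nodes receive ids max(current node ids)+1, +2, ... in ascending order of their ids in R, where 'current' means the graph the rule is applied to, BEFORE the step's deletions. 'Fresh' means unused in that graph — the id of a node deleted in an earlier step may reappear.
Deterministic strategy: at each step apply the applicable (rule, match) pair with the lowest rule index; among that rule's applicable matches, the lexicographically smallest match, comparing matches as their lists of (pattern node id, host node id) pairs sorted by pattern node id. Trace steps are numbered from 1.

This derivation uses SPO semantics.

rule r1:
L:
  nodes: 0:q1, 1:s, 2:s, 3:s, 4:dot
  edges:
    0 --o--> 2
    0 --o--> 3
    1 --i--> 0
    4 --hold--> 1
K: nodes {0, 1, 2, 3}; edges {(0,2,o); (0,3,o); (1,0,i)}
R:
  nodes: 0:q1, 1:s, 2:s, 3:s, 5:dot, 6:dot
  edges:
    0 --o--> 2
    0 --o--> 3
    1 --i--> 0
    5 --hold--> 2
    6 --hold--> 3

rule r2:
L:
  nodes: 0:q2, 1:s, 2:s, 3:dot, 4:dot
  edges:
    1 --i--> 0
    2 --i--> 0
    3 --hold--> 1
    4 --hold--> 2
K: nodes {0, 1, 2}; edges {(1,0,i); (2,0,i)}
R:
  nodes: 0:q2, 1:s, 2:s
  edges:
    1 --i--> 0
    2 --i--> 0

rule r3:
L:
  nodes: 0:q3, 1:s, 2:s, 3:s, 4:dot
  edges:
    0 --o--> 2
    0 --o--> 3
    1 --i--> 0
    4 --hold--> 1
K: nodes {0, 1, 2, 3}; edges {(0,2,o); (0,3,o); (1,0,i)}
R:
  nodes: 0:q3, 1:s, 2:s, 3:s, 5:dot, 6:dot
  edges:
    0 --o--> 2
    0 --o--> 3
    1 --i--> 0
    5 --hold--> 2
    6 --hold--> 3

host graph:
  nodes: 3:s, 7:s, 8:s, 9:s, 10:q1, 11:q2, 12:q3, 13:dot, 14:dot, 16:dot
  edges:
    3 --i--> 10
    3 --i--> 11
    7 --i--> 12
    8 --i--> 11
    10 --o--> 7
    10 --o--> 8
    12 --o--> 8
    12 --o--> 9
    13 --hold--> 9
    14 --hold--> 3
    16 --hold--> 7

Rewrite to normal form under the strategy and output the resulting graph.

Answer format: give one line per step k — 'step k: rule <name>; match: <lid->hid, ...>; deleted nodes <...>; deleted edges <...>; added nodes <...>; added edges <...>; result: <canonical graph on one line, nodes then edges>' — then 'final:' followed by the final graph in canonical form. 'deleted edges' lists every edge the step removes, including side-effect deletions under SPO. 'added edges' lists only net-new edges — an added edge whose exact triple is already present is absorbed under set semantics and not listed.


step 1: rule r1; match: 0->10, 1->3, 2->7, 3->8, 4->14; deleted nodes 14; deleted edges (14,3,hold); added nodes 17, 18; added edges (17,7,hold); (18,8,hold); result: nodes: 3:s, 7:s, 8:s, 9:s, 10:q1, 11:q2, 12:q3, 13:dot, 16:dot, 17:dot, 18:dot edges: (3,10,i); (3,11,i); (7,12,i); (8,11,i); (10,7,o); (10,8,o); (12,8,o); (12,9,o); (13,9,hold); (16,7,hold); (17,7,hold); (18,8,hold)
step 2: rule r3; match: 0->12, 1->7, 2->8, 3->9, 4->16; deleted nodes 16; deleted edges (16,7,hold); added nodes 19, 20; added edges (19,8,hold); (20,9,hold); result: nodes: 3:s, 7:s, 8:s, 9:s, 10:q1, 11:q2, 12:q3, 13:dot, 17:dot, 18:dot, 19:dot, 20:dot edges: (3,10,i); (3,11,i); (7,12,i); (8,11,i); (10,7,o); (10,8,o); (12,8,o); (12,9,o); (13,9,hold); (17,7,hold); (18,8,hold); (19,8,hold); (20,9,hold)
step 3: rule r3; match: 0->12, 1->7, 2->8, 3->9, 4->17; deleted nodes 17; deleted edges (17,7,hold); added nodes 21, 22; added edges (21,8,hold); (22,9,hold); result: nodes: 3:s, 7:s, 8:s, 9:s, 10:q1, 11:q2, 12:q3, 13:dot, 18:dot, 19:dot, 20:dot, 21:dot, 22:dot edges: (3,10,i); (3,11,i); (7,12,i); (8,11,i); (10,7,o); (10,8,o); (12,8,o); (12,9,o); (13,9,hold); (18,8,hold); (19,8,hold); (20,9,hold); (21,8,hold); (22,9,hold)
final:
nodes: 3:s, 7:s, 8:s, 9:s, 10:q1, 11:q2, 12:q3, 13:dot, 18:dot, 19:dot, 20:dot, 21:dot, 22:dot
edges: (3,10,i); (3,11,i); (7,12,i); (8,11,i); (10,7,o); (10,8,o); (12,8,o); (12,9,o); (13,9,hold); (18,8,hold); (19,8,hold); (20,9,hold); (21,8,hold); (22,9,hold)


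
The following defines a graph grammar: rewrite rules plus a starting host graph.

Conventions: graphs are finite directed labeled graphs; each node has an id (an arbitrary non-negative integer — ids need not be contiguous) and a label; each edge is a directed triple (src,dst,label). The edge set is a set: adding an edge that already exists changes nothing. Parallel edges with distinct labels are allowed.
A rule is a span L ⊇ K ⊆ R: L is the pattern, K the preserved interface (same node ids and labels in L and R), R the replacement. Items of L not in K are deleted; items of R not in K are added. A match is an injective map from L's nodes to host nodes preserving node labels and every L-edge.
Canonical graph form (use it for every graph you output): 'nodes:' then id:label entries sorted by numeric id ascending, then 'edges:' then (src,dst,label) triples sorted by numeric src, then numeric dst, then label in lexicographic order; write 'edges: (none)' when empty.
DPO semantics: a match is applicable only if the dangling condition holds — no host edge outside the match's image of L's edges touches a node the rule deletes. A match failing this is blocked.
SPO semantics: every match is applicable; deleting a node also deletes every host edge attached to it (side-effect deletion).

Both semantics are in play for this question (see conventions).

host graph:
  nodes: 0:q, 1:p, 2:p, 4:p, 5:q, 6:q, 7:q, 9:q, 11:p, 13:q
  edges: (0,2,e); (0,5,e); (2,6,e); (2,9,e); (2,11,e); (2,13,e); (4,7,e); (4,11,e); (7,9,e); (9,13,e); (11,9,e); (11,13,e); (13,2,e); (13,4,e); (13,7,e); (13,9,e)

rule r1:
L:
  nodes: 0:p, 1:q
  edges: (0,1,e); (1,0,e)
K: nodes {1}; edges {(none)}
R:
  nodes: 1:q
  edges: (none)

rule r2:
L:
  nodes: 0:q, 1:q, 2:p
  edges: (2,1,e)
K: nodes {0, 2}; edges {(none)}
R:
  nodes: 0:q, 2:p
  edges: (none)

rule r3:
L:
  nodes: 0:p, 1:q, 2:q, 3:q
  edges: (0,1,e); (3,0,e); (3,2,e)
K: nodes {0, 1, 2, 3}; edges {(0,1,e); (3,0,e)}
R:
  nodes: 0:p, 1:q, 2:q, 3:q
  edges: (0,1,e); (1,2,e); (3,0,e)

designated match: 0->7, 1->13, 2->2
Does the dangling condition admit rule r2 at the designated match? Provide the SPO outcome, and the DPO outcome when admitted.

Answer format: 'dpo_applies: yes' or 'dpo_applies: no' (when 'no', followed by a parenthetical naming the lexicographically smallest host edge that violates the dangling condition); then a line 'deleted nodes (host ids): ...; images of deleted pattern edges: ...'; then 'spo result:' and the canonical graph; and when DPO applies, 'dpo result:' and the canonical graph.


dpo_applies: no
(the rule deletes node 13, which keeps host edge (9,13,e) outside the match image — the dangling condition fails, DPO blocks; SPO proceeds and side-deletes such edges)
deleted nodes (host ids): 13; images of deleted pattern edges: (2,13,e)
spo result:
nodes: 0:q, 1:p, 2:p, 4:p, 5:q, 6:q, 7:q, 9:q, 11:p
edges: (0,2,e); (0,5,e); (2,6,e); (2,9,e); (2,11,e); (4,7,e); (4,11,e); (7,9,e); (11,9,e)


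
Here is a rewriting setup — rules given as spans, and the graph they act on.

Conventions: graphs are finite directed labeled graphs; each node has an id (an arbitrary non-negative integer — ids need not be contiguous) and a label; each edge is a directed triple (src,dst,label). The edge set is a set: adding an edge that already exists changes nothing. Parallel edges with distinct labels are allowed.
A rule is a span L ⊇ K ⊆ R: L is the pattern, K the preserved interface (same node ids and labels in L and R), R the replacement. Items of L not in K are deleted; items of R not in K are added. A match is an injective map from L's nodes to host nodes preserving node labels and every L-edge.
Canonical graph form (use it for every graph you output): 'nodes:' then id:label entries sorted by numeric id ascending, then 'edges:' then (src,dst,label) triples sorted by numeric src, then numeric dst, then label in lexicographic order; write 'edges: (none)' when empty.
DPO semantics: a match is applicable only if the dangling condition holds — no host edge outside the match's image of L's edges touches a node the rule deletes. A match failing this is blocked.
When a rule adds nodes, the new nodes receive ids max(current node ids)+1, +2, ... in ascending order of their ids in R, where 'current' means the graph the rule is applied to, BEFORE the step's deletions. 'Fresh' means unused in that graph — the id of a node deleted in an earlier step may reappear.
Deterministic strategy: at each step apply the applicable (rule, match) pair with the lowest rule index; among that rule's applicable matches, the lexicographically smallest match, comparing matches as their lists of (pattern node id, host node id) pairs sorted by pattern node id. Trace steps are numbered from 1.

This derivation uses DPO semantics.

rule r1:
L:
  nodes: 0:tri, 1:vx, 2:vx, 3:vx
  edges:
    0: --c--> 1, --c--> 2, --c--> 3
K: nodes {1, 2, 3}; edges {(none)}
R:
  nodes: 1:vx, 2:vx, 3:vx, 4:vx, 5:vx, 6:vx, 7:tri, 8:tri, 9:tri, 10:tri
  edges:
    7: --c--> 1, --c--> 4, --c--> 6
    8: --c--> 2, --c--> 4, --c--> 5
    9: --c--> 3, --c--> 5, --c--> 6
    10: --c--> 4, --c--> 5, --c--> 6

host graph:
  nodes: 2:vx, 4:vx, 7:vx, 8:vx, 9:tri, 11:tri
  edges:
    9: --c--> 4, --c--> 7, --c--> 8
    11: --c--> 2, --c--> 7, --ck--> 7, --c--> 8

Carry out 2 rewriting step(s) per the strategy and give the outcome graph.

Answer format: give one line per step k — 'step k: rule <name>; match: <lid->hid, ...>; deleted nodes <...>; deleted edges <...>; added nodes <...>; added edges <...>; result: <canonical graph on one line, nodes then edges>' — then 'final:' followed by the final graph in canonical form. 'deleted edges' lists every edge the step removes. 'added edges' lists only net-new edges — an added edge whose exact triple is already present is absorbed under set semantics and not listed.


step 1: rule r1; match: 0->9, 1->4, 2->7, 3->8; deleted nodes 9; deleted edges (9,4,c); (9,7,c); (9,8,c); added nodes 12, 13, 14, 15, 16, 17, 18; added edges (15,4,c); (15,12,c); (15,14,c); (16,7,c); (16,12,c); (16,13,c); (17,8,c); (17,13,c); (17,14,c); (18,12,c); (18,13,c); (18,14,c); result: nodes: 2:vx, 4:vx, 7:vx, 8:vx, 11:tri, 12:vx, 13:vx, 14:vx, 15:tri, 16:tri, 17:tri, 18:tri edges: (11,2,c); (11,7,c); (11,7,ck); (11,8,c); (15,4,c); (15,12,c); (15,14,c); (16,7,c); (16,12,c); (16,13,c); (17,8,c); (17,13,c); (17,14,c); (18,12,c); (18,13,c); (18,14,c)
step 2: rule r1; match: 0->15, 1->4, 2->12, 3->14; deleted nodes 15; deleted edges (15,4,c); (15,12,c); (15,14,c); added nodes 19, 20, 21, 22, 23, 24, 25; added edges (22,4,c); (22,19,c); (22,21,c); (23,12,c); (23,19,c); (23,20,c); (24,14,c); (24,20,c); (24,21,c); (25,19,c); (25,20,c); (25,21,c); result: nodes: 2:vx, 4:vx, 7:vx, 8:vx, 11:tri, 12:vx, 13:vx, 14:vx, 16:tri, 17:tri, 18:tri, 19:vx, 20:vx, 21:vx, 22:tri, 23:tri, 24:tri, 25:tri edges: (11,2,c); (11,7,c); (11,7,ck); (11,8,c); (16,7,c); (16,12,c); (16,13,c); (17,8,c); (17,13,c); (17,14,c); (18,12,c); (18,13,c); (18,14,c); (22,4,c); (22,19,c); (22,21,c); (23,12,c); (23,19,c); (23,20,c); (24,14,c); (24,20,c); (24,21,c); (25,19,c); (25,20,c); (25,21,c)
final:
nodes: 2:vx, 4:vx, 7:vx, 8:vx, 11:tri, 12:vx, 13:vx, 14:vx, 16:tri, 17:tri, 18:tri, 19:vx, 20:vx, 21:vx, 22:tri, 23:tri, 24:tri, 25:tri
edges: (11,2,c); (11,7,c); (11,7,ck); (11,8,c); (16,7,c); (16,12,c); (16,13,c); (17,8,c); (17,13,c); (17,14,c); (18,12,c); (18,13,c); (18,14,c); (22,4,c); (22,19,c); (22,21,c); (23,12,c); (23,19,c); (23,20,c); (24,14,c); (24,20,c); (24,21,c); (25,19,c); (25,20,c); (25,21,c)


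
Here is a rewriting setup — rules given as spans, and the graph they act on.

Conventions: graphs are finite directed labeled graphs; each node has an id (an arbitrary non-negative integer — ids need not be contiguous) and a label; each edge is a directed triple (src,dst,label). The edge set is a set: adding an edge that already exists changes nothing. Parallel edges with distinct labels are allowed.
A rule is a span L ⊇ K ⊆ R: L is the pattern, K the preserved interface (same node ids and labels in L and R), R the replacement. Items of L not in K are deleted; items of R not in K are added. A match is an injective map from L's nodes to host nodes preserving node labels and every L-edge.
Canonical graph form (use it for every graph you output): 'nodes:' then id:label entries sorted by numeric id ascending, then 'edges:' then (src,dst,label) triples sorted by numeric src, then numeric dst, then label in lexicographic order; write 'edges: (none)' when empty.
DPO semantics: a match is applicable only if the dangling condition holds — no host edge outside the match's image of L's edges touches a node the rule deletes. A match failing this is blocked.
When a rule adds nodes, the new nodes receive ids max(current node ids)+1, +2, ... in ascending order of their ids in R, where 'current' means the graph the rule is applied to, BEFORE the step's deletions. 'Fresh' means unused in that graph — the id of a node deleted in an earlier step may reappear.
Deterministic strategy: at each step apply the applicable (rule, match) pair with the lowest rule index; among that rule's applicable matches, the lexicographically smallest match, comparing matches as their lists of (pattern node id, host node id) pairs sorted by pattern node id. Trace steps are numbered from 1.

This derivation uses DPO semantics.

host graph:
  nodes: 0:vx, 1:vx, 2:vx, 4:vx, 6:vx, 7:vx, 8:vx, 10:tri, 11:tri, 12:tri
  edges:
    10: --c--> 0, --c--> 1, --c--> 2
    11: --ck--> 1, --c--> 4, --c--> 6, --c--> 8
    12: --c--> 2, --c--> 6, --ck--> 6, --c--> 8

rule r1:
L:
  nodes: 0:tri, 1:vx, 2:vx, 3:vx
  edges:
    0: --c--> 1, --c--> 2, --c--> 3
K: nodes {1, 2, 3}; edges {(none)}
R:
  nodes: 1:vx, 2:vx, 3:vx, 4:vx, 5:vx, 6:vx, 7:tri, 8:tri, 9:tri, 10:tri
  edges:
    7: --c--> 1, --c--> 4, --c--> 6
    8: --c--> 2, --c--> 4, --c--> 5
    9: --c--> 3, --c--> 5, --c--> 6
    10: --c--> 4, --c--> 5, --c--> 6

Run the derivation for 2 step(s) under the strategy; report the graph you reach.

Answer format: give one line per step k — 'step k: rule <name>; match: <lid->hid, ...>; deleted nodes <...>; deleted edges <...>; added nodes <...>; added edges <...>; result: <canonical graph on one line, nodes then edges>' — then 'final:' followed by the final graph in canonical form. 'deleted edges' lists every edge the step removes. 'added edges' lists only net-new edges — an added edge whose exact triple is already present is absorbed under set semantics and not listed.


step 1: rule r1; match: 0->10, 1->0, 2->1, 3->2; deleted nodes 10; deleted edges (10,0,c); (10,1,c); (10,2,c); added nodes 13, 14, 15, 16, 17, 18, 19; added edges (16,0,c); (16,13,c); (16,15,c); (17,1,c); (17,13,c); (17,14,c); (18,2,c); (18,14,c); (18,15,c); (19,13,c); (19,14,c); (19,15,c); result: nodes: 0:vx, 1:vx, 2:vx, 4:vx, 6:vx, 7:vx, 8:vx, 11:tri, 12:tri, 13:vx, 14:vx, 15:vx, 16:tri, 17:tri, 18:tri, 19:tri edges: (11,1,ck); (11,4,c); (11,6,c); (11,8,c); (12,2,c); (12,6,c); (12,6,ck); (12,8,c); (16,0,c); (16,13,c); (16,15,c); (17,1,c); (17,13,c); (17,14,c); (18,2,c); (18,14,c); (18,15,c); (19,13,c); (19,14,c); (19,15,c)
step 2: rule r1; match: 0->16, 1->0, 2->13, 3->15; deleted nodes 16; deleted edges (16,0,c); (16,13,c); (16,15,c); added nodes 20, 21, 22, 23, 24, 25, 26; added edges (23,0,c); (23,20,c); (23,22,c); (24,13,c); (24,20,c); (24,21,c); (25,15,c); (25,21,c); (25,22,c); (26,20,c); (26,21,c); (26,22,c); result: nodes: 0:vx, 1:vx, 2:vx, 4:vx, 6:vx, 7:vx, 8:vx, 11:tri, 12:tri, 13:vx, 14:vx, 15:vx, 17:tri, 18:tri, 19:tri, 20:vx, 21:vx, 22:vx, 23:tri, 24:tri, 25:tri, 26:tri edges: (11,1,ck); (11,4,c); (11,6,c); (11,8,c); (12,2,c); (12,6,c); (12,6,ck); (12,8,c); (17,1,c); (17,13,c); (17,14,c); (18,2,c); (18,14,c); (18,15,c); (19,13,c); (19,14,c); (19,15,c); (23,0,c); (23,20,c); (23,22,c); (24,13,c); (24,20,c); (24,21,c); (25,15,c); (25,21,c); (25,22,c); (26,20,c); (26,21,c); (26,22,c)
final:
nodes: 0:vx, 1:vx, 2:vx, 4:vx, 6:vx, 7:vx, 8:vx, 11:tri, 12:tri, 13:vx, 14:vx, 15:vx, 17:tri, 18:tri, 19:tri, 20:vx, 21:vx, 22:vx, 23:tri, 24:tri, 25:tri, 26:tri
edges: (11,1,ck); (11,4,c); (11,6,c); (11,8,c); (12,2,c); (12,6,c); (12,6,ck); (12,8,c); (17,1,c); (17,13,c); (17,14,c); (18,2,c); (18,14,c); (18,15,c); (19,13,c); (19,14,c); (19,15,c); (23,0,c); (23,20,c); (23,22,c); (24,13,c); (24,20,c); (24,21,c); (25,15,c); (25,21,c); (25,22,c); (26,20,c); (26,21,c); (26,22,c)


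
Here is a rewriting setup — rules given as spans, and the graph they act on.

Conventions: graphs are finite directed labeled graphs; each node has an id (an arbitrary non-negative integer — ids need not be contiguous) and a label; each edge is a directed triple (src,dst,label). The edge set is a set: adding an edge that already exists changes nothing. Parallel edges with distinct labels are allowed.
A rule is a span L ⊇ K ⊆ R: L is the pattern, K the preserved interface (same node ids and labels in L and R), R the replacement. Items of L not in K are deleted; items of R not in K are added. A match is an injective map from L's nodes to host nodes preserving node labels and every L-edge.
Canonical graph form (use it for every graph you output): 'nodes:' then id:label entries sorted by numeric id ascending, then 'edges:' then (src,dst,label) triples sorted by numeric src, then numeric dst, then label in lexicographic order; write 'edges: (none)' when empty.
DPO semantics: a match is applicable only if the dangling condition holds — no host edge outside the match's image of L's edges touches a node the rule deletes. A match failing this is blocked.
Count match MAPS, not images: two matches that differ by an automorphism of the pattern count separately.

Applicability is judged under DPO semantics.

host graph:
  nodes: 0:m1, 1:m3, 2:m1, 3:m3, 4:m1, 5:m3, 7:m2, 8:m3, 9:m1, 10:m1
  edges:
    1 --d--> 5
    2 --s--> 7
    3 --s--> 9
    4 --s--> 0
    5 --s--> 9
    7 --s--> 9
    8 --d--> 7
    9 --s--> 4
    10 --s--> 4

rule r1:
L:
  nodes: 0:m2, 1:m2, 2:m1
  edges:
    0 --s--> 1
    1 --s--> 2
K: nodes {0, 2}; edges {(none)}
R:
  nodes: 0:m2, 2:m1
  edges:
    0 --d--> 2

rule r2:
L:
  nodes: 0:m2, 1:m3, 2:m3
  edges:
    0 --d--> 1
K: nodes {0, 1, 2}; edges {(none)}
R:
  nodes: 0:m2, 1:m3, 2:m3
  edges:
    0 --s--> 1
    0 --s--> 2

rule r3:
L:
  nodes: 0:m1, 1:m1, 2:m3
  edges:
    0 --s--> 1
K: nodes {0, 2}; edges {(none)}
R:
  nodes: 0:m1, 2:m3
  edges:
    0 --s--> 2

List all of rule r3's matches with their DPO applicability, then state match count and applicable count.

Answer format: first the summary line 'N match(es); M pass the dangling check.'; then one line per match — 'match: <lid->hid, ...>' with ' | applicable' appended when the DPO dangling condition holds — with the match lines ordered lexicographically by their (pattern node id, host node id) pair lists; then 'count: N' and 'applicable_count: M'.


12 match(es); 4 pass the dangling check.
match: 0->4, 1->0, 2->1 | applicable
match: 0->4, 1->0, 2->3 | applicable
match: 0->4, 1->0, 2->5 | applicable
match: 0->4, 1->0, 2->8 | applicable
match: 0->9, 1->4, 2->1
match: 0->9, 1->4, 2->3
match: 0->9, 1->4, 2->5
match: 0->9, 1->4, 2->8
match: 0->10, 1->4, 2->1
match: 0->10, 1->4, 2->3
match: 0->10, 1->4, 2->5
match: 0->10, 1->4, 2->8
count: 12
applicable_count: 4


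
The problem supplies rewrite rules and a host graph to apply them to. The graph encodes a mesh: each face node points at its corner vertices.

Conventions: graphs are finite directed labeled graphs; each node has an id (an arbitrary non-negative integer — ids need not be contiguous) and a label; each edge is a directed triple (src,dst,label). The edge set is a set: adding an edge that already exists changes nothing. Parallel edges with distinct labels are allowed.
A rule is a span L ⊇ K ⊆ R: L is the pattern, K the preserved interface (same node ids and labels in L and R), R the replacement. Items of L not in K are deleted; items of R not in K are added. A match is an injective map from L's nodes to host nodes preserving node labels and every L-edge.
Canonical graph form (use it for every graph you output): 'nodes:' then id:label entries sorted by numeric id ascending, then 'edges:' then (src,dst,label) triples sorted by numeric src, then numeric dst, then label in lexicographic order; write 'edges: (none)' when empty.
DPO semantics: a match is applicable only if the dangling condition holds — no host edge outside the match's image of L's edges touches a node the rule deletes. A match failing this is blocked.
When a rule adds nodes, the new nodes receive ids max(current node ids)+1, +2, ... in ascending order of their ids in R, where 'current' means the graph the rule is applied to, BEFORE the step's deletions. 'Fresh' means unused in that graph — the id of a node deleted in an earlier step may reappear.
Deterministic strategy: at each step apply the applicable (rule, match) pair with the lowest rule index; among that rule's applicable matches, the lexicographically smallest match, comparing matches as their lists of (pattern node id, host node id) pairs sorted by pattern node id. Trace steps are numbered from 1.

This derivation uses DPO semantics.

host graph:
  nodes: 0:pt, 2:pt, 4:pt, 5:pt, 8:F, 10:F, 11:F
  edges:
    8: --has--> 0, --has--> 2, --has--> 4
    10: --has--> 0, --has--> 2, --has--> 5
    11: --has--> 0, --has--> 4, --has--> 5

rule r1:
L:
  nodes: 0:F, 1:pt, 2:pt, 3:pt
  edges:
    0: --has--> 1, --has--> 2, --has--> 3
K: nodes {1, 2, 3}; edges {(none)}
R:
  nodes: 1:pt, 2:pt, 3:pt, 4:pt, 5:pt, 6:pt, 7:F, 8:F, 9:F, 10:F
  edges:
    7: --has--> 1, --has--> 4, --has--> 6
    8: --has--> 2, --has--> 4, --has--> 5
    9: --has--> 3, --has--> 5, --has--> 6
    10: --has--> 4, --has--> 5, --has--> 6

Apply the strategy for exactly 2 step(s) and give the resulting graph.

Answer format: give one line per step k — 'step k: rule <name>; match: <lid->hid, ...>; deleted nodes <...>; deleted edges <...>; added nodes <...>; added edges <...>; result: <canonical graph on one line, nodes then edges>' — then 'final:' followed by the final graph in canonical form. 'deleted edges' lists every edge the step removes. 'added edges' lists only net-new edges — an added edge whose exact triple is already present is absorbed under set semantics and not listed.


step 1: rule r1; match: 0->8, 1->0, 2->2, 3->4; deleted nodes 8; deleted edges (8,0,has); (8,2,has); (8,4,has); added nodes 12, 13, 14, 15, 16, 17, 18; added edges (15,0,has); (15,12,has); (15,14,has); (16,2,has); (16,12,has); (16,13,has); (17,4,has); (17,13,has); (17,14,has); (18,12,has); (18,13,has); (18,14,has); result: nodes: 0:pt, 2:pt, 4:pt, 5:pt, 10:F, 11:F, 12:pt, 13:pt, 14:pt, 15:F, 16:F, 17:F, 18:F edges: (10,0,has); (10,2,has); (10,5,has); (11,0,has); (11,4,has); (11,5,has); (15,0,has); (15,12,has); (15,14,has); (16,2,has); (16,12,has); (16,13,has); (17,4,has); (17,13,has); (17,14,has); (18,12,has); (18,13,has); (18,14,has)
step 2: rule r1; match: 0->10, 1->0, 2->2, 3->5; deleted nodes 10; deleted edges (10,0,has); (10,2,has); (10,5,has); added nodes 19, 20, 21, 22, 23, 24, 25; added edges (22,0,has); (22,19,has); (22,21,has); (23,2,has); (23,19,has); (23,20,has); (24,5,has); (24,20,has); (24,21,has); (25,19,has); (25,20,has); (25,21,has); result: nodes: 0:pt, 2:pt, 4:pt, 5:pt, 11:F, 12:pt, 13:pt, 14:pt, 15:F, 16:F, 17:F, 18:F, 19:pt, 20:pt, 21:pt, 22:F, 23:F, 24:F, 25:F edges: (11,0,has); (11,4,has); (11,5,has); (15,0,has); (15,12,has); (15,14,has); (16,2,has); (16,12,has); (16,13,has); (17,4,has); (17,13,has); (17,14,has); (18,12,has); (18,13,has); (18,14,has); (22,0,has); (22,19,has); (22,21,has); (23,2,has); (23,19,has); (23,20,has); (24,5,has); (24,20,has); (24,21,has); (25,19,has); (25,20,has); (25,21,has)
final:
nodes: 0:pt, 2:pt, 4:pt, 5:pt, 11:F, 12:pt, 13:pt, 14:pt, 15:F, 16:F, 17:F, 18:F, 19:pt, 20:pt, 21:pt, 22:F, 23:F, 24:F, 25:F
edges: (11,0,has); (11,4,has); (11,5,has); (15,0,has); (15,12,has); (15,14,has); (16,2,has); (16,12,has); (16,13,has); (17,4,has); (17,13,has); (17,14,has); (18,12,has); (18,13,has); (18,14,has); (22,0,has); (22,19,has); (22,21,has); (23,2,has); (23,19,has); (23,20,has); (24,5,has); (24,20,has); (24,21,has); (25,19,has); (25,20,has); (25,21,has)
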